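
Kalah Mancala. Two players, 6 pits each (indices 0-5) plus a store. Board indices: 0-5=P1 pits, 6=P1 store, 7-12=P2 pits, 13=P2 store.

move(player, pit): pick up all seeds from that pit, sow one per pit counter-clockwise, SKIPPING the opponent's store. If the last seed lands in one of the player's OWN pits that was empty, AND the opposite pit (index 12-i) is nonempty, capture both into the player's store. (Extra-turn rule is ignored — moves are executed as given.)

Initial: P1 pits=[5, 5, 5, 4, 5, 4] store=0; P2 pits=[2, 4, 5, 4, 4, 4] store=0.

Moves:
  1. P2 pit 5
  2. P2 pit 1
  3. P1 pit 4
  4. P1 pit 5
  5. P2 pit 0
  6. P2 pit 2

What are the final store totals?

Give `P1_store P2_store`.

Move 1: P2 pit5 -> P1=[6,6,6,4,5,4](0) P2=[2,4,5,4,4,0](1)
Move 2: P2 pit1 -> P1=[0,6,6,4,5,4](0) P2=[2,0,6,5,5,0](8)
Move 3: P1 pit4 -> P1=[0,6,6,4,0,5](1) P2=[3,1,7,5,5,0](8)
Move 4: P1 pit5 -> P1=[0,6,6,4,0,0](2) P2=[4,2,8,6,5,0](8)
Move 5: P2 pit0 -> P1=[0,6,6,4,0,0](2) P2=[0,3,9,7,6,0](8)
Move 6: P2 pit2 -> P1=[1,7,7,5,1,0](2) P2=[0,3,0,8,7,1](9)

Answer: 2 9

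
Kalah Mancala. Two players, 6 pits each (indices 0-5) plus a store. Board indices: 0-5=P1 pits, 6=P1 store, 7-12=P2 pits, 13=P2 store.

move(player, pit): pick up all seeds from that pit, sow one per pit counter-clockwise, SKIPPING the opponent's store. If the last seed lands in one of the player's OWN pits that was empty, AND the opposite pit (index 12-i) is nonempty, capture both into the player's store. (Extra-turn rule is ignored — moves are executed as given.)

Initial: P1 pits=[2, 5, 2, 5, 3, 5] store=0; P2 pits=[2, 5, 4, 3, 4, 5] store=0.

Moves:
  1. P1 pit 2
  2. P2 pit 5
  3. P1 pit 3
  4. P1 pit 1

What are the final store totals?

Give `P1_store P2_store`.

Move 1: P1 pit2 -> P1=[2,5,0,6,4,5](0) P2=[2,5,4,3,4,5](0)
Move 2: P2 pit5 -> P1=[3,6,1,7,4,5](0) P2=[2,5,4,3,4,0](1)
Move 3: P1 pit3 -> P1=[3,6,1,0,5,6](1) P2=[3,6,5,4,4,0](1)
Move 4: P1 pit1 -> P1=[3,0,2,1,6,7](2) P2=[4,6,5,4,4,0](1)

Answer: 2 1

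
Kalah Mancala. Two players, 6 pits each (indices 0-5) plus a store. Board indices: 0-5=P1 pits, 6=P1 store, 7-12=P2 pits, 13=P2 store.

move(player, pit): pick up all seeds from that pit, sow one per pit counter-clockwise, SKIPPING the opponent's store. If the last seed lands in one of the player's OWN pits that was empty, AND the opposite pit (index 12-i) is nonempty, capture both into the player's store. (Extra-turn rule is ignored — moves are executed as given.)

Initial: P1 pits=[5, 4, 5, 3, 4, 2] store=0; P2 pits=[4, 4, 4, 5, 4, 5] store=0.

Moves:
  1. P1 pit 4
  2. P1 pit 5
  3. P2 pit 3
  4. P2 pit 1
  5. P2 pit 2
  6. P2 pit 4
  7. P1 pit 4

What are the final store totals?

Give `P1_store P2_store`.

Move 1: P1 pit4 -> P1=[5,4,5,3,0,3](1) P2=[5,5,4,5,4,5](0)
Move 2: P1 pit5 -> P1=[5,4,5,3,0,0](2) P2=[6,6,4,5,4,5](0)
Move 3: P2 pit3 -> P1=[6,5,5,3,0,0](2) P2=[6,6,4,0,5,6](1)
Move 4: P2 pit1 -> P1=[7,5,5,3,0,0](2) P2=[6,0,5,1,6,7](2)
Move 5: P2 pit2 -> P1=[8,5,5,3,0,0](2) P2=[6,0,0,2,7,8](3)
Move 6: P2 pit4 -> P1=[9,6,6,4,1,0](2) P2=[6,0,0,2,0,9](4)
Move 7: P1 pit4 -> P1=[9,6,6,4,0,0](9) P2=[0,0,0,2,0,9](4)

Answer: 9 4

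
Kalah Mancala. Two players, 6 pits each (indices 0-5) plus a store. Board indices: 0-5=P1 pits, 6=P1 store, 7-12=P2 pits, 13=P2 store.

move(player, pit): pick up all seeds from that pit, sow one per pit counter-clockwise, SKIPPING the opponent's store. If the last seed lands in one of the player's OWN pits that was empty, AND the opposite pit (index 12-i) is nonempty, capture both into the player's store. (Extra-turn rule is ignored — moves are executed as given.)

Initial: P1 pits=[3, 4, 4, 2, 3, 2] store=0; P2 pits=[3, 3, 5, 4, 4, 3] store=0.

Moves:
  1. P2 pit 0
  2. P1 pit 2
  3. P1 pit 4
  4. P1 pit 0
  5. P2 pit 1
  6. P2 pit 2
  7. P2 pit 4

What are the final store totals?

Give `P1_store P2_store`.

Answer: 2 3

Derivation:
Move 1: P2 pit0 -> P1=[3,4,4,2,3,2](0) P2=[0,4,6,5,4,3](0)
Move 2: P1 pit2 -> P1=[3,4,0,3,4,3](1) P2=[0,4,6,5,4,3](0)
Move 3: P1 pit4 -> P1=[3,4,0,3,0,4](2) P2=[1,5,6,5,4,3](0)
Move 4: P1 pit0 -> P1=[0,5,1,4,0,4](2) P2=[1,5,6,5,4,3](0)
Move 5: P2 pit1 -> P1=[0,5,1,4,0,4](2) P2=[1,0,7,6,5,4](1)
Move 6: P2 pit2 -> P1=[1,6,2,4,0,4](2) P2=[1,0,0,7,6,5](2)
Move 7: P2 pit4 -> P1=[2,7,3,5,0,4](2) P2=[1,0,0,7,0,6](3)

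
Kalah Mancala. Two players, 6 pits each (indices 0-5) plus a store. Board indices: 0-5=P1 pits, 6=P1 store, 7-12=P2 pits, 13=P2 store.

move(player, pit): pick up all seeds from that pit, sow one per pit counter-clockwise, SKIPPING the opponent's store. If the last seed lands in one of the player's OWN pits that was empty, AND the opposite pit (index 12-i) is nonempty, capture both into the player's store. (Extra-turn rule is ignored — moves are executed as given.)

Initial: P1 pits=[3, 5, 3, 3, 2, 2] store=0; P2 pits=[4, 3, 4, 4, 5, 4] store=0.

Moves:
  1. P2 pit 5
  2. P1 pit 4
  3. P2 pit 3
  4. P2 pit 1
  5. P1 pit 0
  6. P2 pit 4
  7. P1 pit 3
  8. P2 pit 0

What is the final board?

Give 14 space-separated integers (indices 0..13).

Move 1: P2 pit5 -> P1=[4,6,4,3,2,2](0) P2=[4,3,4,4,5,0](1)
Move 2: P1 pit4 -> P1=[4,6,4,3,0,3](1) P2=[4,3,4,4,5,0](1)
Move 3: P2 pit3 -> P1=[5,6,4,3,0,3](1) P2=[4,3,4,0,6,1](2)
Move 4: P2 pit1 -> P1=[5,6,4,3,0,3](1) P2=[4,0,5,1,7,1](2)
Move 5: P1 pit0 -> P1=[0,7,5,4,1,4](1) P2=[4,0,5,1,7,1](2)
Move 6: P2 pit4 -> P1=[1,8,6,5,2,4](1) P2=[4,0,5,1,0,2](3)
Move 7: P1 pit3 -> P1=[1,8,6,0,3,5](2) P2=[5,1,5,1,0,2](3)
Move 8: P2 pit0 -> P1=[1,8,6,0,3,5](2) P2=[0,2,6,2,1,3](3)

Answer: 1 8 6 0 3 5 2 0 2 6 2 1 3 3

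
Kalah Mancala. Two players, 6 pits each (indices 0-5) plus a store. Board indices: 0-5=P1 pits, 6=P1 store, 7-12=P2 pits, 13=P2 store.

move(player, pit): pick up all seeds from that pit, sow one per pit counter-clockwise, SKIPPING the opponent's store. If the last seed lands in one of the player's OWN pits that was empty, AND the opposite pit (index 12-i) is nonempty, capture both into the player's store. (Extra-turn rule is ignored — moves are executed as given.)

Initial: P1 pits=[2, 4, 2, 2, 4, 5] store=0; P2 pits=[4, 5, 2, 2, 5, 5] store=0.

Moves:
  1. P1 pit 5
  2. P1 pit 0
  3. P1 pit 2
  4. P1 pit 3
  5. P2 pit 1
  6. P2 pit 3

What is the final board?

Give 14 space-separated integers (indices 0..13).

Move 1: P1 pit5 -> P1=[2,4,2,2,4,0](1) P2=[5,6,3,3,5,5](0)
Move 2: P1 pit0 -> P1=[0,5,3,2,4,0](1) P2=[5,6,3,3,5,5](0)
Move 3: P1 pit2 -> P1=[0,5,0,3,5,0](7) P2=[0,6,3,3,5,5](0)
Move 4: P1 pit3 -> P1=[0,5,0,0,6,1](8) P2=[0,6,3,3,5,5](0)
Move 5: P2 pit1 -> P1=[1,5,0,0,6,1](8) P2=[0,0,4,4,6,6](1)
Move 6: P2 pit3 -> P1=[2,5,0,0,6,1](8) P2=[0,0,4,0,7,7](2)

Answer: 2 5 0 0 6 1 8 0 0 4 0 7 7 2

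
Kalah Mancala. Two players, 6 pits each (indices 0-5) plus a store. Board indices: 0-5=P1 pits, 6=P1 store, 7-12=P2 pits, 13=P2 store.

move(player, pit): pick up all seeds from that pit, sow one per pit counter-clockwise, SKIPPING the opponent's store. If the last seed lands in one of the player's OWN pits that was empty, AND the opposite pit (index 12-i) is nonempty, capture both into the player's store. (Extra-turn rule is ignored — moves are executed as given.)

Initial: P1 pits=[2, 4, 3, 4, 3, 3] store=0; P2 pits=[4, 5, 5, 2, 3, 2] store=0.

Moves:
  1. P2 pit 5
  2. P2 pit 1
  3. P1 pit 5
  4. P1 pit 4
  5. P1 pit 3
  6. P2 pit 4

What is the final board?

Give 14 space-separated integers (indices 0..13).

Move 1: P2 pit5 -> P1=[3,4,3,4,3,3](0) P2=[4,5,5,2,3,0](1)
Move 2: P2 pit1 -> P1=[3,4,3,4,3,3](0) P2=[4,0,6,3,4,1](2)
Move 3: P1 pit5 -> P1=[3,4,3,4,3,0](1) P2=[5,1,6,3,4,1](2)
Move 4: P1 pit4 -> P1=[3,4,3,4,0,1](2) P2=[6,1,6,3,4,1](2)
Move 5: P1 pit3 -> P1=[3,4,3,0,1,2](3) P2=[7,1,6,3,4,1](2)
Move 6: P2 pit4 -> P1=[4,5,3,0,1,2](3) P2=[7,1,6,3,0,2](3)

Answer: 4 5 3 0 1 2 3 7 1 6 3 0 2 3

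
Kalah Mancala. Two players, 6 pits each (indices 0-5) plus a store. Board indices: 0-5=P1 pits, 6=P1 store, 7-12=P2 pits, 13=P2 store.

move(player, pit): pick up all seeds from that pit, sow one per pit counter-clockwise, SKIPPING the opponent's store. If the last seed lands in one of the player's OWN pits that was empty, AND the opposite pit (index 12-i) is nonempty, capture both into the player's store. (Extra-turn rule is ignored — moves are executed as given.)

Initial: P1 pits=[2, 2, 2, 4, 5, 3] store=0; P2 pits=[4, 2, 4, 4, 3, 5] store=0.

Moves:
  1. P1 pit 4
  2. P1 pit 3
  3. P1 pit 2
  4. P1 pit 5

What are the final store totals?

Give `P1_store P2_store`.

Move 1: P1 pit4 -> P1=[2,2,2,4,0,4](1) P2=[5,3,5,4,3,5](0)
Move 2: P1 pit3 -> P1=[2,2,2,0,1,5](2) P2=[6,3,5,4,3,5](0)
Move 3: P1 pit2 -> P1=[2,2,0,1,2,5](2) P2=[6,3,5,4,3,5](0)
Move 4: P1 pit5 -> P1=[2,2,0,1,2,0](3) P2=[7,4,6,5,3,5](0)

Answer: 3 0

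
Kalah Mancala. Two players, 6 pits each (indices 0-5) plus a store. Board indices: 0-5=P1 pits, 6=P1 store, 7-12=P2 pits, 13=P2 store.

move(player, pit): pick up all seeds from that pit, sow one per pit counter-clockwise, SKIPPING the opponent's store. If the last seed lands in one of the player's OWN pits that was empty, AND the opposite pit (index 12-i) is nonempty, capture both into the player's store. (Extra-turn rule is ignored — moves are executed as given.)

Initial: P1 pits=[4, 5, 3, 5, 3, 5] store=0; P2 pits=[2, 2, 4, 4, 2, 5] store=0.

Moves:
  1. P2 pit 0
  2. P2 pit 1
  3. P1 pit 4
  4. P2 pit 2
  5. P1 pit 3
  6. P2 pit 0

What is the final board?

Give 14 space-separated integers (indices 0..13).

Answer: 5 6 3 0 1 7 2 0 2 1 6 4 6 1

Derivation:
Move 1: P2 pit0 -> P1=[4,5,3,5,3,5](0) P2=[0,3,5,4,2,5](0)
Move 2: P2 pit1 -> P1=[4,5,3,5,3,5](0) P2=[0,0,6,5,3,5](0)
Move 3: P1 pit4 -> P1=[4,5,3,5,0,6](1) P2=[1,0,6,5,3,5](0)
Move 4: P2 pit2 -> P1=[5,6,3,5,0,6](1) P2=[1,0,0,6,4,6](1)
Move 5: P1 pit3 -> P1=[5,6,3,0,1,7](2) P2=[2,1,0,6,4,6](1)
Move 6: P2 pit0 -> P1=[5,6,3,0,1,7](2) P2=[0,2,1,6,4,6](1)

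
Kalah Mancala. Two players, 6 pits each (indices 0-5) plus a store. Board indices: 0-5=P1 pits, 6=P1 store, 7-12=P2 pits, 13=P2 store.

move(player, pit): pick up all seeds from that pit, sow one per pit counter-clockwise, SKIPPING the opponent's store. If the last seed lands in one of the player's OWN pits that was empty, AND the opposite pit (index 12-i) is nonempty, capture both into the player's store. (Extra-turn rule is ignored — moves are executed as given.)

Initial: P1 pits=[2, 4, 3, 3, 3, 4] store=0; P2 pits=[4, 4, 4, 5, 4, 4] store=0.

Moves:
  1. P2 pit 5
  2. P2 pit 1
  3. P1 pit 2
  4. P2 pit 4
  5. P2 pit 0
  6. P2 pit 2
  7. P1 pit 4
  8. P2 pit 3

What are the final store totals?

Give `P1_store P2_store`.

Move 1: P2 pit5 -> P1=[3,5,4,3,3,4](0) P2=[4,4,4,5,4,0](1)
Move 2: P2 pit1 -> P1=[0,5,4,3,3,4](0) P2=[4,0,5,6,5,0](5)
Move 3: P1 pit2 -> P1=[0,5,0,4,4,5](1) P2=[4,0,5,6,5,0](5)
Move 4: P2 pit4 -> P1=[1,6,1,4,4,5](1) P2=[4,0,5,6,0,1](6)
Move 5: P2 pit0 -> P1=[1,0,1,4,4,5](1) P2=[0,1,6,7,0,1](13)
Move 6: P2 pit2 -> P1=[2,1,1,4,4,5](1) P2=[0,1,0,8,1,2](14)
Move 7: P1 pit4 -> P1=[2,1,1,4,0,6](2) P2=[1,2,0,8,1,2](14)
Move 8: P2 pit3 -> P1=[3,2,2,5,1,6](2) P2=[1,2,0,0,2,3](15)

Answer: 2 15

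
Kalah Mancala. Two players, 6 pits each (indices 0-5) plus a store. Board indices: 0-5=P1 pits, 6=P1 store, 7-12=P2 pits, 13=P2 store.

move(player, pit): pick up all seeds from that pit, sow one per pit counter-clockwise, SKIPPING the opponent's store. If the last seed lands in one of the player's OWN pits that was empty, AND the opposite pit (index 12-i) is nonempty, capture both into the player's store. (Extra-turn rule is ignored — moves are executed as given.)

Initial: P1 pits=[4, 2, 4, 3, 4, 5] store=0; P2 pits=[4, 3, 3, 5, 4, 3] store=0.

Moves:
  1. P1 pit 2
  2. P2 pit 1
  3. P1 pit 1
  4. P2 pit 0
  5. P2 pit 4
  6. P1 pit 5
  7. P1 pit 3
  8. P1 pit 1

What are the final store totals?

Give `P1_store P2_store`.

Move 1: P1 pit2 -> P1=[4,2,0,4,5,6](1) P2=[4,3,3,5,4,3](0)
Move 2: P2 pit1 -> P1=[4,2,0,4,5,6](1) P2=[4,0,4,6,5,3](0)
Move 3: P1 pit1 -> P1=[4,0,1,5,5,6](1) P2=[4,0,4,6,5,3](0)
Move 4: P2 pit0 -> P1=[4,0,1,5,5,6](1) P2=[0,1,5,7,6,3](0)
Move 5: P2 pit4 -> P1=[5,1,2,6,5,6](1) P2=[0,1,5,7,0,4](1)
Move 6: P1 pit5 -> P1=[5,1,2,6,5,0](2) P2=[1,2,6,8,1,4](1)
Move 7: P1 pit3 -> P1=[5,1,2,0,6,1](3) P2=[2,3,7,8,1,4](1)
Move 8: P1 pit1 -> P1=[5,0,3,0,6,1](3) P2=[2,3,7,8,1,4](1)

Answer: 3 1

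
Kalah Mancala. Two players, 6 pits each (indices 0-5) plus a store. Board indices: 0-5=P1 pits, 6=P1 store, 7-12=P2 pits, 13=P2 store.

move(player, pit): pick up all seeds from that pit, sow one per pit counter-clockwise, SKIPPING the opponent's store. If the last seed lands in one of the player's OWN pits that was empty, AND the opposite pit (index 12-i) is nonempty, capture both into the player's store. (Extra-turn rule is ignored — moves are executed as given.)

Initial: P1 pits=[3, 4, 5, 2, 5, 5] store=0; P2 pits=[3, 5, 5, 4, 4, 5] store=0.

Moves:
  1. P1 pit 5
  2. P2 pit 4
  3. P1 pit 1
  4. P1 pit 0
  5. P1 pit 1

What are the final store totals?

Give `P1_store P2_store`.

Move 1: P1 pit5 -> P1=[3,4,5,2,5,0](1) P2=[4,6,6,5,4,5](0)
Move 2: P2 pit4 -> P1=[4,5,5,2,5,0](1) P2=[4,6,6,5,0,6](1)
Move 3: P1 pit1 -> P1=[4,0,6,3,6,1](2) P2=[4,6,6,5,0,6](1)
Move 4: P1 pit0 -> P1=[0,1,7,4,7,1](2) P2=[4,6,6,5,0,6](1)
Move 5: P1 pit1 -> P1=[0,0,8,4,7,1](2) P2=[4,6,6,5,0,6](1)

Answer: 2 1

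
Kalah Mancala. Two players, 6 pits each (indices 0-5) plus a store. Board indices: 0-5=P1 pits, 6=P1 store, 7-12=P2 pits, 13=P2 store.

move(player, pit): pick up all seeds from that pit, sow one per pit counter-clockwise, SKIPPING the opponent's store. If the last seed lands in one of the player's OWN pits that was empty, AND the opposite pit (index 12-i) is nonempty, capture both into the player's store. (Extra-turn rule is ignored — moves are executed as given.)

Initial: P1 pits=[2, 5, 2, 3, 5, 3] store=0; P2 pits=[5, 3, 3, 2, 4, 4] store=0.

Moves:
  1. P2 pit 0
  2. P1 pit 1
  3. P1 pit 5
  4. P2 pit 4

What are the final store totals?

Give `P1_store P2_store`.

Answer: 2 1

Derivation:
Move 1: P2 pit0 -> P1=[2,5,2,3,5,3](0) P2=[0,4,4,3,5,5](0)
Move 2: P1 pit1 -> P1=[2,0,3,4,6,4](1) P2=[0,4,4,3,5,5](0)
Move 3: P1 pit5 -> P1=[2,0,3,4,6,0](2) P2=[1,5,5,3,5,5](0)
Move 4: P2 pit4 -> P1=[3,1,4,4,6,0](2) P2=[1,5,5,3,0,6](1)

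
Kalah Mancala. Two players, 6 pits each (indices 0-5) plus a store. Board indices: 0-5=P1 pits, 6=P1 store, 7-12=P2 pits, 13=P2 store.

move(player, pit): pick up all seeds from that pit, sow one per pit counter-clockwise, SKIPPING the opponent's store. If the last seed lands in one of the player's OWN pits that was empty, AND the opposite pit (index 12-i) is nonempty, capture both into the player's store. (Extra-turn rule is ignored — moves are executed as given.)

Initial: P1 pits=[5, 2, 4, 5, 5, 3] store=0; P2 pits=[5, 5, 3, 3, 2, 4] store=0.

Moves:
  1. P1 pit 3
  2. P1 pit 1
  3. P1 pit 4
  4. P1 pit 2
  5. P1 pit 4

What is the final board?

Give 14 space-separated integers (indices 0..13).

Answer: 5 0 0 1 0 7 7 8 7 1 4 2 4 0

Derivation:
Move 1: P1 pit3 -> P1=[5,2,4,0,6,4](1) P2=[6,6,3,3,2,4](0)
Move 2: P1 pit1 -> P1=[5,0,5,0,6,4](5) P2=[6,6,0,3,2,4](0)
Move 3: P1 pit4 -> P1=[5,0,5,0,0,5](6) P2=[7,7,1,4,2,4](0)
Move 4: P1 pit2 -> P1=[5,0,0,1,1,6](7) P2=[8,7,1,4,2,4](0)
Move 5: P1 pit4 -> P1=[5,0,0,1,0,7](7) P2=[8,7,1,4,2,4](0)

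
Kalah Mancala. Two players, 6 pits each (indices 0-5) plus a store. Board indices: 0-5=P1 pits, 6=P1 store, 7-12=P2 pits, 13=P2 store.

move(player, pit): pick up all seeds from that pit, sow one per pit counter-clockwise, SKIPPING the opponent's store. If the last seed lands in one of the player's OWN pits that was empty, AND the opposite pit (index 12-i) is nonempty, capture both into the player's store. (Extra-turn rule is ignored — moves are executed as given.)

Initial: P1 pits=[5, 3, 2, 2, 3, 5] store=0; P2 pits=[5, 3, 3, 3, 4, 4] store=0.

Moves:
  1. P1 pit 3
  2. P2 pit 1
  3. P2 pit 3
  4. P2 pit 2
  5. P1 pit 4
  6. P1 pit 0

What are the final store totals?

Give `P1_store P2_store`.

Move 1: P1 pit3 -> P1=[5,3,2,0,4,6](0) P2=[5,3,3,3,4,4](0)
Move 2: P2 pit1 -> P1=[5,3,2,0,4,6](0) P2=[5,0,4,4,5,4](0)
Move 3: P2 pit3 -> P1=[6,3,2,0,4,6](0) P2=[5,0,4,0,6,5](1)
Move 4: P2 pit2 -> P1=[6,3,2,0,4,6](0) P2=[5,0,0,1,7,6](2)
Move 5: P1 pit4 -> P1=[6,3,2,0,0,7](1) P2=[6,1,0,1,7,6](2)
Move 6: P1 pit0 -> P1=[0,4,3,1,1,8](2) P2=[6,1,0,1,7,6](2)

Answer: 2 2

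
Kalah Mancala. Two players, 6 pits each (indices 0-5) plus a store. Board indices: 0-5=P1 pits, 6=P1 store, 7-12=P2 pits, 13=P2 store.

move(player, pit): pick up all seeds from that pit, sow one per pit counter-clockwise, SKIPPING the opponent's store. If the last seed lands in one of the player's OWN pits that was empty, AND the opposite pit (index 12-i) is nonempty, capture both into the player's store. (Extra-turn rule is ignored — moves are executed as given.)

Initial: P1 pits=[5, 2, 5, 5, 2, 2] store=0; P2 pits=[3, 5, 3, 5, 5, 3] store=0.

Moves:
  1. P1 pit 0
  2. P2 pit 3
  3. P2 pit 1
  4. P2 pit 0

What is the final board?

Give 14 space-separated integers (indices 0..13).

Move 1: P1 pit0 -> P1=[0,3,6,6,3,3](0) P2=[3,5,3,5,5,3](0)
Move 2: P2 pit3 -> P1=[1,4,6,6,3,3](0) P2=[3,5,3,0,6,4](1)
Move 3: P2 pit1 -> P1=[1,4,6,6,3,3](0) P2=[3,0,4,1,7,5](2)
Move 4: P2 pit0 -> P1=[1,4,6,6,3,3](0) P2=[0,1,5,2,7,5](2)

Answer: 1 4 6 6 3 3 0 0 1 5 2 7 5 2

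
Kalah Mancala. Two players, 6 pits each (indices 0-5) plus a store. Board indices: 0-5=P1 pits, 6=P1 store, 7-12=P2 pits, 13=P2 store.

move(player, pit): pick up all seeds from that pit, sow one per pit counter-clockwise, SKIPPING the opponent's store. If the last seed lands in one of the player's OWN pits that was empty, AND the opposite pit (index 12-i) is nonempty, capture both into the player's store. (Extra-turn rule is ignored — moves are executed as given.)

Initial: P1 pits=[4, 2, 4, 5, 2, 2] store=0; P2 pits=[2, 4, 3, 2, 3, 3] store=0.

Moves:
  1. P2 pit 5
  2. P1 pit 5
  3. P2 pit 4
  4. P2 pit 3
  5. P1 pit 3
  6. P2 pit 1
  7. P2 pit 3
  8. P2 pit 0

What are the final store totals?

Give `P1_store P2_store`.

Move 1: P2 pit5 -> P1=[5,3,4,5,2,2](0) P2=[2,4,3,2,3,0](1)
Move 2: P1 pit5 -> P1=[5,3,4,5,2,0](1) P2=[3,4,3,2,3,0](1)
Move 3: P2 pit4 -> P1=[6,3,4,5,2,0](1) P2=[3,4,3,2,0,1](2)
Move 4: P2 pit3 -> P1=[6,3,4,5,2,0](1) P2=[3,4,3,0,1,2](2)
Move 5: P1 pit3 -> P1=[6,3,4,0,3,1](2) P2=[4,5,3,0,1,2](2)
Move 6: P2 pit1 -> P1=[6,3,4,0,3,1](2) P2=[4,0,4,1,2,3](3)
Move 7: P2 pit3 -> P1=[6,3,4,0,3,1](2) P2=[4,0,4,0,3,3](3)
Move 8: P2 pit0 -> P1=[6,3,4,0,3,1](2) P2=[0,1,5,1,4,3](3)

Answer: 2 3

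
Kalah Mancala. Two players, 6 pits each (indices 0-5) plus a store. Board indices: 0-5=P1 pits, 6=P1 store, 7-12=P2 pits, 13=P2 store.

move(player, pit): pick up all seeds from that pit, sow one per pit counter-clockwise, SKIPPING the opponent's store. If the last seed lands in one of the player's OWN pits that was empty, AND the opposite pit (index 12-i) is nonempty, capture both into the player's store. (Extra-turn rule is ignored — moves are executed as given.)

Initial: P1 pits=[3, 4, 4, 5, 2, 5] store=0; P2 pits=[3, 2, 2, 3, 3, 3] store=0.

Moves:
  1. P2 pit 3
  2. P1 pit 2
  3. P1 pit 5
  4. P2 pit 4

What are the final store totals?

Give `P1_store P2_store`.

Move 1: P2 pit3 -> P1=[3,4,4,5,2,5](0) P2=[3,2,2,0,4,4](1)
Move 2: P1 pit2 -> P1=[3,4,0,6,3,6](1) P2=[3,2,2,0,4,4](1)
Move 3: P1 pit5 -> P1=[3,4,0,6,3,0](2) P2=[4,3,3,1,5,4](1)
Move 4: P2 pit4 -> P1=[4,5,1,6,3,0](2) P2=[4,3,3,1,0,5](2)

Answer: 2 2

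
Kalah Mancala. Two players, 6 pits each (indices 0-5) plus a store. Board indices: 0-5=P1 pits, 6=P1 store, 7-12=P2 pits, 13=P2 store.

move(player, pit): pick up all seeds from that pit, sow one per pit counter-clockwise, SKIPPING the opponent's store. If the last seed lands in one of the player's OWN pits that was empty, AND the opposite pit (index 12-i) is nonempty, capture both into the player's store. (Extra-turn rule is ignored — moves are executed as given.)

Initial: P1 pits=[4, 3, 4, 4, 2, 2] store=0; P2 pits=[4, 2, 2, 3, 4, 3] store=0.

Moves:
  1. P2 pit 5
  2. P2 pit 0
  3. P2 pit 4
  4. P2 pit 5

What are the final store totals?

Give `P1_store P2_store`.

Answer: 0 3

Derivation:
Move 1: P2 pit5 -> P1=[5,4,4,4,2,2](0) P2=[4,2,2,3,4,0](1)
Move 2: P2 pit0 -> P1=[5,4,4,4,2,2](0) P2=[0,3,3,4,5,0](1)
Move 3: P2 pit4 -> P1=[6,5,5,4,2,2](0) P2=[0,3,3,4,0,1](2)
Move 4: P2 pit5 -> P1=[6,5,5,4,2,2](0) P2=[0,3,3,4,0,0](3)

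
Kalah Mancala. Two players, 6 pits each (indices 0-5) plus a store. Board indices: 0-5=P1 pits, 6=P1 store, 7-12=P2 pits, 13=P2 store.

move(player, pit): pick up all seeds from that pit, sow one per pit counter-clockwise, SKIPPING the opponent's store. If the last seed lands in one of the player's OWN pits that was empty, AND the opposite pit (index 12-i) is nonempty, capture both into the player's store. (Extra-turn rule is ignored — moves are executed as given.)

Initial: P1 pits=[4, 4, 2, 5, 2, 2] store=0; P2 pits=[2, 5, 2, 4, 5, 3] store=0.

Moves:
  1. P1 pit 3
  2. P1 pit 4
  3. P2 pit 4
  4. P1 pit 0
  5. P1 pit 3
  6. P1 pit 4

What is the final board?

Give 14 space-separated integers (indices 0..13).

Move 1: P1 pit3 -> P1=[4,4,2,0,3,3](1) P2=[3,6,2,4,5,3](0)
Move 2: P1 pit4 -> P1=[4,4,2,0,0,4](2) P2=[4,6,2,4,5,3](0)
Move 3: P2 pit4 -> P1=[5,5,3,0,0,4](2) P2=[4,6,2,4,0,4](1)
Move 4: P1 pit0 -> P1=[0,6,4,1,1,5](2) P2=[4,6,2,4,0,4](1)
Move 5: P1 pit3 -> P1=[0,6,4,0,2,5](2) P2=[4,6,2,4,0,4](1)
Move 6: P1 pit4 -> P1=[0,6,4,0,0,6](3) P2=[4,6,2,4,0,4](1)

Answer: 0 6 4 0 0 6 3 4 6 2 4 0 4 1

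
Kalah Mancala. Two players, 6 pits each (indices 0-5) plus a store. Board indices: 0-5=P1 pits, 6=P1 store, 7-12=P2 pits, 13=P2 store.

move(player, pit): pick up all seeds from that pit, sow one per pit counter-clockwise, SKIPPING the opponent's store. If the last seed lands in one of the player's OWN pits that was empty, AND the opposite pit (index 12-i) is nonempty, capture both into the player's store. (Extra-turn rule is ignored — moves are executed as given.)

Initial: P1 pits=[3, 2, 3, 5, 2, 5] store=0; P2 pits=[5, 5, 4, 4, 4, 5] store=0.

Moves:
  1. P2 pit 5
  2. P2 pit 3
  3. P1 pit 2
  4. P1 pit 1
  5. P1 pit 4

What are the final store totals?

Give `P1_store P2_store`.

Move 1: P2 pit5 -> P1=[4,3,4,6,2,5](0) P2=[5,5,4,4,4,0](1)
Move 2: P2 pit3 -> P1=[5,3,4,6,2,5](0) P2=[5,5,4,0,5,1](2)
Move 3: P1 pit2 -> P1=[5,3,0,7,3,6](1) P2=[5,5,4,0,5,1](2)
Move 4: P1 pit1 -> P1=[5,0,1,8,4,6](1) P2=[5,5,4,0,5,1](2)
Move 5: P1 pit4 -> P1=[5,0,1,8,0,7](2) P2=[6,6,4,0,5,1](2)

Answer: 2 2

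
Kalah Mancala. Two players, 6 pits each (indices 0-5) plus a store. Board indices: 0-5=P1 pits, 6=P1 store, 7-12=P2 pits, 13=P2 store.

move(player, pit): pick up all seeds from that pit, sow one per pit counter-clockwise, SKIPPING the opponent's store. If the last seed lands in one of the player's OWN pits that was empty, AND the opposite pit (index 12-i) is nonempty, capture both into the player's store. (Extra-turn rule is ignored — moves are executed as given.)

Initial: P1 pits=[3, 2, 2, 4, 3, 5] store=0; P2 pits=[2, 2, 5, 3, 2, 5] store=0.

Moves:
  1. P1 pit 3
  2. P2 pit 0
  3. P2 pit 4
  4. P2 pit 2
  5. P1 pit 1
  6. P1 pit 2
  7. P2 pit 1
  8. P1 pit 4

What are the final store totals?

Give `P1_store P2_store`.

Move 1: P1 pit3 -> P1=[3,2,2,0,4,6](1) P2=[3,2,5,3,2,5](0)
Move 2: P2 pit0 -> P1=[3,2,2,0,4,6](1) P2=[0,3,6,4,2,5](0)
Move 3: P2 pit4 -> P1=[3,2,2,0,4,6](1) P2=[0,3,6,4,0,6](1)
Move 4: P2 pit2 -> P1=[4,3,2,0,4,6](1) P2=[0,3,0,5,1,7](2)
Move 5: P1 pit1 -> P1=[4,0,3,1,5,6](1) P2=[0,3,0,5,1,7](2)
Move 6: P1 pit2 -> P1=[4,0,0,2,6,7](1) P2=[0,3,0,5,1,7](2)
Move 7: P2 pit1 -> P1=[4,0,0,2,6,7](1) P2=[0,0,1,6,2,7](2)
Move 8: P1 pit4 -> P1=[4,0,0,2,0,8](2) P2=[1,1,2,7,2,7](2)

Answer: 2 2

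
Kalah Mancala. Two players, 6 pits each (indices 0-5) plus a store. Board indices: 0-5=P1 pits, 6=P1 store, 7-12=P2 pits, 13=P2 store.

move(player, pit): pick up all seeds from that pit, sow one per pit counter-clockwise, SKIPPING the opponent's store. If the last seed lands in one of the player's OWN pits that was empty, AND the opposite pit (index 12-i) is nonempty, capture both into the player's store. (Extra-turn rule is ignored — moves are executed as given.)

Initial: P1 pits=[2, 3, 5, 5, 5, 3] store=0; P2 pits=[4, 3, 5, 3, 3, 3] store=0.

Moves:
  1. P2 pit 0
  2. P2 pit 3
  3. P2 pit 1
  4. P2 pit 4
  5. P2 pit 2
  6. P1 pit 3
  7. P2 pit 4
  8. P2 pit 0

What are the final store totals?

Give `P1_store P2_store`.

Move 1: P2 pit0 -> P1=[2,3,5,5,5,3](0) P2=[0,4,6,4,4,3](0)
Move 2: P2 pit3 -> P1=[3,3,5,5,5,3](0) P2=[0,4,6,0,5,4](1)
Move 3: P2 pit1 -> P1=[3,3,5,5,5,3](0) P2=[0,0,7,1,6,5](1)
Move 4: P2 pit4 -> P1=[4,4,6,6,5,3](0) P2=[0,0,7,1,0,6](2)
Move 5: P2 pit2 -> P1=[5,5,7,6,5,3](0) P2=[0,0,0,2,1,7](3)
Move 6: P1 pit3 -> P1=[5,5,7,0,6,4](1) P2=[1,1,1,2,1,7](3)
Move 7: P2 pit4 -> P1=[5,5,7,0,6,4](1) P2=[1,1,1,2,0,8](3)
Move 8: P2 pit0 -> P1=[5,5,7,0,6,4](1) P2=[0,2,1,2,0,8](3)

Answer: 1 3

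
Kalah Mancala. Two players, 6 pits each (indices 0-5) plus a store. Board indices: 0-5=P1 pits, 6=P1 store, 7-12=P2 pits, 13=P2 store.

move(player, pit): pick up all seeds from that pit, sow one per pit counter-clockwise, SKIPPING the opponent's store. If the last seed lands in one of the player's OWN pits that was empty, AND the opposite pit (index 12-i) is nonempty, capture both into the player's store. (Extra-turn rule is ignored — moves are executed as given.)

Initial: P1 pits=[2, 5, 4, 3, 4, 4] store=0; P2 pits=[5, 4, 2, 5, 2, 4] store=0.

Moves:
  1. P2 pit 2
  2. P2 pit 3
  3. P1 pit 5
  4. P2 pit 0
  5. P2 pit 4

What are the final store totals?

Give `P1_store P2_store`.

Move 1: P2 pit2 -> P1=[2,5,4,3,4,4](0) P2=[5,4,0,6,3,4](0)
Move 2: P2 pit3 -> P1=[3,6,5,3,4,4](0) P2=[5,4,0,0,4,5](1)
Move 3: P1 pit5 -> P1=[3,6,5,3,4,0](1) P2=[6,5,1,0,4,5](1)
Move 4: P2 pit0 -> P1=[3,6,5,3,4,0](1) P2=[0,6,2,1,5,6](2)
Move 5: P2 pit4 -> P1=[4,7,6,3,4,0](1) P2=[0,6,2,1,0,7](3)

Answer: 1 3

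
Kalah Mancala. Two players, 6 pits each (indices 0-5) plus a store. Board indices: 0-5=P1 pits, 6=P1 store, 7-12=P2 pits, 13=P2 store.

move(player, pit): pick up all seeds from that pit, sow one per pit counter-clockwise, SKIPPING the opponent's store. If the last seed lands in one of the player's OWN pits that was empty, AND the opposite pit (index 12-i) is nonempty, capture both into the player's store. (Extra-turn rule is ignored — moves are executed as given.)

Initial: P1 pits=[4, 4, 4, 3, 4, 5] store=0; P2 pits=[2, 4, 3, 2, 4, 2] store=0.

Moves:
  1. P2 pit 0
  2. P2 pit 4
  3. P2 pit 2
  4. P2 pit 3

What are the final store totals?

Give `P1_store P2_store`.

Answer: 0 3

Derivation:
Move 1: P2 pit0 -> P1=[4,4,4,3,4,5](0) P2=[0,5,4,2,4,2](0)
Move 2: P2 pit4 -> P1=[5,5,4,3,4,5](0) P2=[0,5,4,2,0,3](1)
Move 3: P2 pit2 -> P1=[5,5,4,3,4,5](0) P2=[0,5,0,3,1,4](2)
Move 4: P2 pit3 -> P1=[5,5,4,3,4,5](0) P2=[0,5,0,0,2,5](3)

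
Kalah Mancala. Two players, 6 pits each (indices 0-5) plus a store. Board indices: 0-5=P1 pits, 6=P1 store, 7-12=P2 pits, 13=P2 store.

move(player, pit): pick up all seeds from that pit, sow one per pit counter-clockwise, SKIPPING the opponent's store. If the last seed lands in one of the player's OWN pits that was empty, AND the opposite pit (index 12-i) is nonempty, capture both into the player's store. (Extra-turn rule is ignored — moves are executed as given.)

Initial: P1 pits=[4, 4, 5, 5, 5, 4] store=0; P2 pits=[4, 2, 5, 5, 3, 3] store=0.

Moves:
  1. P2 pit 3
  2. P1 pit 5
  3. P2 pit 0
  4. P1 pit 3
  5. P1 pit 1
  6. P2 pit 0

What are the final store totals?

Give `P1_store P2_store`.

Move 1: P2 pit3 -> P1=[5,5,5,5,5,4](0) P2=[4,2,5,0,4,4](1)
Move 2: P1 pit5 -> P1=[5,5,5,5,5,0](1) P2=[5,3,6,0,4,4](1)
Move 3: P2 pit0 -> P1=[5,5,5,5,5,0](1) P2=[0,4,7,1,5,5](1)
Move 4: P1 pit3 -> P1=[5,5,5,0,6,1](2) P2=[1,5,7,1,5,5](1)
Move 5: P1 pit1 -> P1=[5,0,6,1,7,2](3) P2=[1,5,7,1,5,5](1)
Move 6: P2 pit0 -> P1=[5,0,6,1,7,2](3) P2=[0,6,7,1,5,5](1)

Answer: 3 1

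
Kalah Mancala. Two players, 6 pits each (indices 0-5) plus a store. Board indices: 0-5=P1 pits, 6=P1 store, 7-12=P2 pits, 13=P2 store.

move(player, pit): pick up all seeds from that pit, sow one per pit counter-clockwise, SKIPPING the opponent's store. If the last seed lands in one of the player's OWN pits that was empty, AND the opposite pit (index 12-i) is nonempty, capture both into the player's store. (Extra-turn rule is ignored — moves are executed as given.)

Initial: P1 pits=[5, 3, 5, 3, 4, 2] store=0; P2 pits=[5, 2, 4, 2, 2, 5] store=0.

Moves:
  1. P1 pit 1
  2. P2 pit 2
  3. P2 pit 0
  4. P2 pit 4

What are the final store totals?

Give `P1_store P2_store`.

Answer: 0 2

Derivation:
Move 1: P1 pit1 -> P1=[5,0,6,4,5,2](0) P2=[5,2,4,2,2,5](0)
Move 2: P2 pit2 -> P1=[5,0,6,4,5,2](0) P2=[5,2,0,3,3,6](1)
Move 3: P2 pit0 -> P1=[5,0,6,4,5,2](0) P2=[0,3,1,4,4,7](1)
Move 4: P2 pit4 -> P1=[6,1,6,4,5,2](0) P2=[0,3,1,4,0,8](2)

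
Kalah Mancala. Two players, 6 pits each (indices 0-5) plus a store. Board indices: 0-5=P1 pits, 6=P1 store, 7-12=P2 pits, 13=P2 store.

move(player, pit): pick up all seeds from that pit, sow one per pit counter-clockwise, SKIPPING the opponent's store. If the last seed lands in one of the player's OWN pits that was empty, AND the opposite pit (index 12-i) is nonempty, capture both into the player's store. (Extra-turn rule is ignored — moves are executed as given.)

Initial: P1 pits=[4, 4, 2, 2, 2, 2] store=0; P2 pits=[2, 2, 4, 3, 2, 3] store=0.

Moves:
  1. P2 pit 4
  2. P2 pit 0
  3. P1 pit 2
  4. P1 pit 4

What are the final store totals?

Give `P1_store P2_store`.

Move 1: P2 pit4 -> P1=[4,4,2,2,2,2](0) P2=[2,2,4,3,0,4](1)
Move 2: P2 pit0 -> P1=[4,4,2,2,2,2](0) P2=[0,3,5,3,0,4](1)
Move 3: P1 pit2 -> P1=[4,4,0,3,3,2](0) P2=[0,3,5,3,0,4](1)
Move 4: P1 pit4 -> P1=[4,4,0,3,0,3](1) P2=[1,3,5,3,0,4](1)

Answer: 1 1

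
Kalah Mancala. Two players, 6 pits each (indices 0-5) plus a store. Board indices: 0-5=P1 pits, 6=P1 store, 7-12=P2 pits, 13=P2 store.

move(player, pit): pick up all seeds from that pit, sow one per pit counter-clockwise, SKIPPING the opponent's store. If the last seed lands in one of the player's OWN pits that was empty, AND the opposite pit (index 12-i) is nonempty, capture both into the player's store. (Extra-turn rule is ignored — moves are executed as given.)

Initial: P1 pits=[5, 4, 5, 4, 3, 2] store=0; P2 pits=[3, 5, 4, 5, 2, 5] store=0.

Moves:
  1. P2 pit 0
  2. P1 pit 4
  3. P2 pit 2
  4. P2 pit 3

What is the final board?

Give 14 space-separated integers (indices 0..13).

Move 1: P2 pit0 -> P1=[5,4,5,4,3,2](0) P2=[0,6,5,6,2,5](0)
Move 2: P1 pit4 -> P1=[5,4,5,4,0,3](1) P2=[1,6,5,6,2,5](0)
Move 3: P2 pit2 -> P1=[6,4,5,4,0,3](1) P2=[1,6,0,7,3,6](1)
Move 4: P2 pit3 -> P1=[7,5,6,5,0,3](1) P2=[1,6,0,0,4,7](2)

Answer: 7 5 6 5 0 3 1 1 6 0 0 4 7 2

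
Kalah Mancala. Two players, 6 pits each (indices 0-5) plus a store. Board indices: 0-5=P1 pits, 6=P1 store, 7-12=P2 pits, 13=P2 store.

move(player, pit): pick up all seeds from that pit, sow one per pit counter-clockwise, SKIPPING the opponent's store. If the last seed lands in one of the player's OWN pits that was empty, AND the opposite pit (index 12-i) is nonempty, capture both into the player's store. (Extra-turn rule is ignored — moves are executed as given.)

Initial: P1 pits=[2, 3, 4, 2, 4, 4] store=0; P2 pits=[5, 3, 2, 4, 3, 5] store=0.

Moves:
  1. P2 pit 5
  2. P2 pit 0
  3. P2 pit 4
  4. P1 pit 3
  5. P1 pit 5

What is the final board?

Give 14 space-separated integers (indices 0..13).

Move 1: P2 pit5 -> P1=[3,4,5,3,4,4](0) P2=[5,3,2,4,3,0](1)
Move 2: P2 pit0 -> P1=[0,4,5,3,4,4](0) P2=[0,4,3,5,4,0](5)
Move 3: P2 pit4 -> P1=[1,5,5,3,4,4](0) P2=[0,4,3,5,0,1](6)
Move 4: P1 pit3 -> P1=[1,5,5,0,5,5](1) P2=[0,4,3,5,0,1](6)
Move 5: P1 pit5 -> P1=[1,5,5,0,5,0](2) P2=[1,5,4,6,0,1](6)

Answer: 1 5 5 0 5 0 2 1 5 4 6 0 1 6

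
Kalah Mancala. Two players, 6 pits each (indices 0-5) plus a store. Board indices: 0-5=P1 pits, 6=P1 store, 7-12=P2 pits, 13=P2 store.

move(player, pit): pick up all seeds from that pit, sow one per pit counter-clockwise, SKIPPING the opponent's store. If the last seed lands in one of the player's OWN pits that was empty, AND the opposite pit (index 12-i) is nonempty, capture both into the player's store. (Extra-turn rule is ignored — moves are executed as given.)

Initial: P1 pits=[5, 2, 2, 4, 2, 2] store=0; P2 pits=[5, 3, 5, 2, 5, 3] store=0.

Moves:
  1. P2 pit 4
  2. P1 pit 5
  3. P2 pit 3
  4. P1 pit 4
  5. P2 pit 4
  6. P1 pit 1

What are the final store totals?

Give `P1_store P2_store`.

Move 1: P2 pit4 -> P1=[6,3,3,4,2,2](0) P2=[5,3,5,2,0,4](1)
Move 2: P1 pit5 -> P1=[6,3,3,4,2,0](1) P2=[6,3,5,2,0,4](1)
Move 3: P2 pit3 -> P1=[6,3,3,4,2,0](1) P2=[6,3,5,0,1,5](1)
Move 4: P1 pit4 -> P1=[6,3,3,4,0,1](2) P2=[6,3,5,0,1,5](1)
Move 5: P2 pit4 -> P1=[6,3,3,4,0,1](2) P2=[6,3,5,0,0,6](1)
Move 6: P1 pit1 -> P1=[6,0,4,5,0,1](6) P2=[6,0,5,0,0,6](1)

Answer: 6 1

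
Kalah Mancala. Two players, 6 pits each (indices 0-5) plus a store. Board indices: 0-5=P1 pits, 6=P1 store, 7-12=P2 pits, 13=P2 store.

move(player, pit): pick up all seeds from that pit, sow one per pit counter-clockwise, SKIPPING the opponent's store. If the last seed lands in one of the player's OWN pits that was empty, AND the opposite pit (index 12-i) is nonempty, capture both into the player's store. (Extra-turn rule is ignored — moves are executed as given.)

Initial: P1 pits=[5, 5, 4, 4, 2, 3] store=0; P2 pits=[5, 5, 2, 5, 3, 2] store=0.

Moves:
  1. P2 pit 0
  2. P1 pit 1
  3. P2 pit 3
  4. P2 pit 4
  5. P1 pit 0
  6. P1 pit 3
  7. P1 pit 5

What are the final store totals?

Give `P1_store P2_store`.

Move 1: P2 pit0 -> P1=[5,5,4,4,2,3](0) P2=[0,6,3,6,4,3](0)
Move 2: P1 pit1 -> P1=[5,0,5,5,3,4](1) P2=[0,6,3,6,4,3](0)
Move 3: P2 pit3 -> P1=[6,1,6,5,3,4](1) P2=[0,6,3,0,5,4](1)
Move 4: P2 pit4 -> P1=[7,2,7,5,3,4](1) P2=[0,6,3,0,0,5](2)
Move 5: P1 pit0 -> P1=[0,3,8,6,4,5](2) P2=[1,6,3,0,0,5](2)
Move 6: P1 pit3 -> P1=[0,3,8,0,5,6](3) P2=[2,7,4,0,0,5](2)
Move 7: P1 pit5 -> P1=[0,3,8,0,5,0](4) P2=[3,8,5,1,1,5](2)

Answer: 4 2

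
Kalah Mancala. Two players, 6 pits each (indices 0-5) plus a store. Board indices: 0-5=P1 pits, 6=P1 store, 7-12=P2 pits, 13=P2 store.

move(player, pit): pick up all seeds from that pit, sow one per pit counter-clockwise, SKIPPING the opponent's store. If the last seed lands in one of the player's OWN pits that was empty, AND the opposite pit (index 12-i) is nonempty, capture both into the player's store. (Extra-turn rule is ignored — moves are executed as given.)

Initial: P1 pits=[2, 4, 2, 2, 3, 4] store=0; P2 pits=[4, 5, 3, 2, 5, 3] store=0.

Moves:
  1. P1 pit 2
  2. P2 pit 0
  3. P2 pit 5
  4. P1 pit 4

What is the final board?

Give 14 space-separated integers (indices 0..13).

Answer: 3 5 0 3 0 5 1 1 7 4 3 6 0 1

Derivation:
Move 1: P1 pit2 -> P1=[2,4,0,3,4,4](0) P2=[4,5,3,2,5,3](0)
Move 2: P2 pit0 -> P1=[2,4,0,3,4,4](0) P2=[0,6,4,3,6,3](0)
Move 3: P2 pit5 -> P1=[3,5,0,3,4,4](0) P2=[0,6,4,3,6,0](1)
Move 4: P1 pit4 -> P1=[3,5,0,3,0,5](1) P2=[1,7,4,3,6,0](1)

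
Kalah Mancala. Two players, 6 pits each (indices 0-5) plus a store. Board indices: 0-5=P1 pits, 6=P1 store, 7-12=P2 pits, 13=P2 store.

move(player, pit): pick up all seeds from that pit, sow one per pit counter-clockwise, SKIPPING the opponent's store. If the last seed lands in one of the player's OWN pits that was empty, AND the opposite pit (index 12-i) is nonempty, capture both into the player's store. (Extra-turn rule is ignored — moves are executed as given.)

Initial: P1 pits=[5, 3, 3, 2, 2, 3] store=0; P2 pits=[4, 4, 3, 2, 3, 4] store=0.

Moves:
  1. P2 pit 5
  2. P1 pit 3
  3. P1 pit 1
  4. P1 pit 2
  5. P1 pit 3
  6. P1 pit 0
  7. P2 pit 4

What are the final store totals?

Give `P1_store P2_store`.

Answer: 2 2

Derivation:
Move 1: P2 pit5 -> P1=[6,4,4,2,2,3](0) P2=[4,4,3,2,3,0](1)
Move 2: P1 pit3 -> P1=[6,4,4,0,3,4](0) P2=[4,4,3,2,3,0](1)
Move 3: P1 pit1 -> P1=[6,0,5,1,4,5](0) P2=[4,4,3,2,3,0](1)
Move 4: P1 pit2 -> P1=[6,0,0,2,5,6](1) P2=[5,4,3,2,3,0](1)
Move 5: P1 pit3 -> P1=[6,0,0,0,6,7](1) P2=[5,4,3,2,3,0](1)
Move 6: P1 pit0 -> P1=[0,1,1,1,7,8](2) P2=[5,4,3,2,3,0](1)
Move 7: P2 pit4 -> P1=[1,1,1,1,7,8](2) P2=[5,4,3,2,0,1](2)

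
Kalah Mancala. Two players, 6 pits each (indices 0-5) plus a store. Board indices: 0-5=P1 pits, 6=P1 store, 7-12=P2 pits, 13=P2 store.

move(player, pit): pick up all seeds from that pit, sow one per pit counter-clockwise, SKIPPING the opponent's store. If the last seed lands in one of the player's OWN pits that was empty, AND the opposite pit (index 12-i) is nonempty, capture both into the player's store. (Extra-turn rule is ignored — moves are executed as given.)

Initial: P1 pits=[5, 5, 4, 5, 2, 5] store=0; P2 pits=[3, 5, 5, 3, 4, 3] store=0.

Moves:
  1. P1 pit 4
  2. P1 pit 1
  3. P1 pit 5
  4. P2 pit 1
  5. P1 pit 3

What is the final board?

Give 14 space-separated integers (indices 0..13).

Move 1: P1 pit4 -> P1=[5,5,4,5,0,6](1) P2=[3,5,5,3,4,3](0)
Move 2: P1 pit1 -> P1=[5,0,5,6,1,7](2) P2=[3,5,5,3,4,3](0)
Move 3: P1 pit5 -> P1=[5,0,5,6,1,0](3) P2=[4,6,6,4,5,4](0)
Move 4: P2 pit1 -> P1=[6,0,5,6,1,0](3) P2=[4,0,7,5,6,5](1)
Move 5: P1 pit3 -> P1=[6,0,5,0,2,1](4) P2=[5,1,8,5,6,5](1)

Answer: 6 0 5 0 2 1 4 5 1 8 5 6 5 1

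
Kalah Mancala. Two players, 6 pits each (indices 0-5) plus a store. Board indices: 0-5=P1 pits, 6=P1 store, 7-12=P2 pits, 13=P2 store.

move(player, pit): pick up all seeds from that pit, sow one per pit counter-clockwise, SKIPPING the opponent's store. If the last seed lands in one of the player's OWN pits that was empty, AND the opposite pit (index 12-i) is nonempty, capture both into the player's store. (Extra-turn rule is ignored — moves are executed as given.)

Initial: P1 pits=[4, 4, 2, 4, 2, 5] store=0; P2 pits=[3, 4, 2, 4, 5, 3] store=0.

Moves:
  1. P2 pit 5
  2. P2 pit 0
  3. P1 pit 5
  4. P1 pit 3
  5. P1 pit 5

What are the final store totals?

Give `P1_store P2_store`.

Answer: 3 1

Derivation:
Move 1: P2 pit5 -> P1=[5,5,2,4,2,5](0) P2=[3,4,2,4,5,0](1)
Move 2: P2 pit0 -> P1=[5,5,2,4,2,5](0) P2=[0,5,3,5,5,0](1)
Move 3: P1 pit5 -> P1=[5,5,2,4,2,0](1) P2=[1,6,4,6,5,0](1)
Move 4: P1 pit3 -> P1=[5,5,2,0,3,1](2) P2=[2,6,4,6,5,0](1)
Move 5: P1 pit5 -> P1=[5,5,2,0,3,0](3) P2=[2,6,4,6,5,0](1)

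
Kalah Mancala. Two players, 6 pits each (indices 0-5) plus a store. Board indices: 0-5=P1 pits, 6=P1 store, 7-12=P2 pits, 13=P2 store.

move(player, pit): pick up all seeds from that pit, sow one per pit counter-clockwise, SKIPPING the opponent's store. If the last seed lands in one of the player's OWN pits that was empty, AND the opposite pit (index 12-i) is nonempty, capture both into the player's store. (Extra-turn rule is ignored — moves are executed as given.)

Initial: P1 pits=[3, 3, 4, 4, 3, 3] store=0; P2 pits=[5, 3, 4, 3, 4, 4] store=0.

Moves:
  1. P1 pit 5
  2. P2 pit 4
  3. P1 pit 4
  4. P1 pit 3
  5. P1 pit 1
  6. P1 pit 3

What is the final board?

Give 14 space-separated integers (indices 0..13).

Answer: 4 0 5 0 3 3 3 8 4 4 3 0 5 1

Derivation:
Move 1: P1 pit5 -> P1=[3,3,4,4,3,0](1) P2=[6,4,4,3,4,4](0)
Move 2: P2 pit4 -> P1=[4,4,4,4,3,0](1) P2=[6,4,4,3,0,5](1)
Move 3: P1 pit4 -> P1=[4,4,4,4,0,1](2) P2=[7,4,4,3,0,5](1)
Move 4: P1 pit3 -> P1=[4,4,4,0,1,2](3) P2=[8,4,4,3,0,5](1)
Move 5: P1 pit1 -> P1=[4,0,5,1,2,3](3) P2=[8,4,4,3,0,5](1)
Move 6: P1 pit3 -> P1=[4,0,5,0,3,3](3) P2=[8,4,4,3,0,5](1)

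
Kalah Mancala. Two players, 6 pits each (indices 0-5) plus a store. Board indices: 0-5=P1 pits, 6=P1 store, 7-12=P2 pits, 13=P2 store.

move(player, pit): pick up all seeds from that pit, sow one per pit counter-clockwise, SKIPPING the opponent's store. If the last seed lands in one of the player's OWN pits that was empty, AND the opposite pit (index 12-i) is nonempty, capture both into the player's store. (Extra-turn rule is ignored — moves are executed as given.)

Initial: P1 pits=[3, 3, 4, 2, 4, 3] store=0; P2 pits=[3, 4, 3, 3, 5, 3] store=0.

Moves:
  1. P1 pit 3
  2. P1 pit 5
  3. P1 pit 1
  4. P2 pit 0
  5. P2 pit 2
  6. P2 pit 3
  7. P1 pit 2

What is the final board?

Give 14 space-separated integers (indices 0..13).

Move 1: P1 pit3 -> P1=[3,3,4,0,5,4](0) P2=[3,4,3,3,5,3](0)
Move 2: P1 pit5 -> P1=[3,3,4,0,5,0](1) P2=[4,5,4,3,5,3](0)
Move 3: P1 pit1 -> P1=[3,0,5,1,6,0](1) P2=[4,5,4,3,5,3](0)
Move 4: P2 pit0 -> P1=[3,0,5,1,6,0](1) P2=[0,6,5,4,6,3](0)
Move 5: P2 pit2 -> P1=[4,0,5,1,6,0](1) P2=[0,6,0,5,7,4](1)
Move 6: P2 pit3 -> P1=[5,1,5,1,6,0](1) P2=[0,6,0,0,8,5](2)
Move 7: P1 pit2 -> P1=[5,1,0,2,7,1](2) P2=[1,6,0,0,8,5](2)

Answer: 5 1 0 2 7 1 2 1 6 0 0 8 5 2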